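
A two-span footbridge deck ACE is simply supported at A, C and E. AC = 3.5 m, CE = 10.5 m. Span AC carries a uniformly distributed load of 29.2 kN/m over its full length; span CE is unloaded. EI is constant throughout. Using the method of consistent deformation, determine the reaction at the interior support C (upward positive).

R_C = 55.36 kN

Insert a hinge at C; M_C is the redundant, and each span becomes simply supported.
Rotations at C on the released spans (each span's end-slope, ×1/EI):
  span AC: UDL 29.2: wL³/(24EI) = 52.16/EI
  relative rotation θ_0 = (52.16 + 0)/EI = 52.16/EI
A unit hogging moment at C produces rotation L₁/(3EI) + L₂/(3EI) = 4.667/EI.
Compatibility: M_C·(L₁+L₂)/(3EI) = θ_0, giving M_C = 11.18 kN·m (hogging).
Span AC, ΣM about A with M_C applied at C: R_C^{AC}·3.5 = 178.8 + 11.18, so R_C^{AC} = 54.29 kN and R_A = 102.2 − 54.29 = 47.91 kN.
Span CE, ΣM about E: R_C^{CE}·10.5 = 0 + 11.18, so R_C^{CE} = 1.065 kN and R_E = 0 − 1.065 = -1.065 kN.
R_C = 54.29 + 1.065 = 55.36 kN.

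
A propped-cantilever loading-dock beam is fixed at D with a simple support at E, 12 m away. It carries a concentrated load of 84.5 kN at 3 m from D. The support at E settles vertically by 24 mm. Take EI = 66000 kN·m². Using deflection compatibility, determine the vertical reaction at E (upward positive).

Take the reaction at E as the redundant and release it; the primary structure is a cantilever fixed at D.
Free-end deflection of the primary structure under the applied loading (downward +):
  point load 84.5 at a = 3: Pa²(3L − a)/(6EI) = 4183/EI
Flexibility coefficient — unit upward force at E: δ_{EE} = L³/(3EI) = 576/EI.
With EI = 66000 kN·m²: δ_0 = 0.063375 m and δ_{EE} = 0.008727 m/kN.
Compatibility — the beam at E must follow the support down by 0.024 m: δ_0 − R_E·δ_{EE} = 0.024, so R_E = (0.063375 − 0.024)/0.008727 = 4.512 kN.

R_E = 4.512 kN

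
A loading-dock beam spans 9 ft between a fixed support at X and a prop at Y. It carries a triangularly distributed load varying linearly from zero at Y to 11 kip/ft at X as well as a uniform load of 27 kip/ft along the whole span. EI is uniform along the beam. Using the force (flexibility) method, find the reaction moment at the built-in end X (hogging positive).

Choose R_Y as the redundant. The primary structure is the cantilever fixed at X.
Free-end deflection of the primary structure under the applied loading (downward +):
  triangular load, peak 11 at the fixed end: w₀L⁴/(30EI) = 2406/EI
  UDL 27: wL⁴/(8EI) = 22143/EI
  δ_0 = 24549/EI
Flexibility coefficient — unit upward force at Y: δ_{YY} = L³/(3EI) = 243/EI.
The prop prevents deflection at Y: R_Y = δ_0/δ_{YY} = 24549/243 = 101 kip.
Moment equilibrium about X: M_X = Σ(load moments about X) − R_Y·L = 1242 − 101×9 = 332.8 kip·ft.

M_X = 332.8 kip·ft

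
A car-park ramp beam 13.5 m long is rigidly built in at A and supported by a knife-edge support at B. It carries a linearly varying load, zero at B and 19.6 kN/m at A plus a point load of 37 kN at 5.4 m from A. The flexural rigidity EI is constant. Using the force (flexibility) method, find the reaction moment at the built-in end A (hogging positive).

Remove the prop at B; the released (primary) structure is a cantilever built in at A.
Downward deflection at the released point B due to the loads:
  triangular load, peak 19.6 at the fixed end: w₀L⁴/(30EI) = 21701/EI
  point load 37 at a = 5.4: Pa²(3L − a)/(6EI) = 6312/EI
  δ_0 = 28012/EI
Flexibility coefficient — unit upward force at B: δ_{BB} = L³/(3EI) = 820.1/EI.
Compatibility at B: δ_0 − R_B·δ_{BB} = 0, so R_B = 28012/820.1 = 34.16 kN.
Moment equilibrium about A: M_A = Σ(load moments about A) − R_B·L = 795.1 − 34.16×13.5 = 334 kN·m.

M_A = 334 kN·m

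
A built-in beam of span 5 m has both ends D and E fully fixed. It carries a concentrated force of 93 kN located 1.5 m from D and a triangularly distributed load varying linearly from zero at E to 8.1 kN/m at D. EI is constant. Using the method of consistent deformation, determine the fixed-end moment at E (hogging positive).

M_E = 36.05 kN·m

Take the two fixed-end moments M_D, M_E as redundants; the released structure is the simple span DE.
End rotations of the released simple span under the applied load (×1/EI):
  at D: point load 93 at a = 1.5: Pab(L + b)/(6LEI) = 138.3/EI
  at E: point load 93 at a = 1.5: Pab(L + a)/(6LEI) = 105.8/EI
  at D: triangular load, peak 8.1: w₀L³/(45EI) = 22.5/EI
  at E: triangular load, peak 8.1: 7w₀L³/(360EI) = 19.69/EI
  θ_D0 = 160.8/EI,  θ_E0 = 125.5/EI
Flexibility coefficients: a unit moment at one end gives L/(3EI) there and L/(6EI) at the far end, so f₁₁ = f₂₂ = 1.667/EI and f₁₂ = f₂₁ = 0.8333/EI.
Compatibility — zero rotation at each built-in end:
  1.667 M_D + 0.8333 M_E = 160.8
  0.8333 M_D + 1.667 M_E = 125.5
Solving the pair gives M_D = 78.48 kN·m and M_E = 36.05 kN·m (hogging).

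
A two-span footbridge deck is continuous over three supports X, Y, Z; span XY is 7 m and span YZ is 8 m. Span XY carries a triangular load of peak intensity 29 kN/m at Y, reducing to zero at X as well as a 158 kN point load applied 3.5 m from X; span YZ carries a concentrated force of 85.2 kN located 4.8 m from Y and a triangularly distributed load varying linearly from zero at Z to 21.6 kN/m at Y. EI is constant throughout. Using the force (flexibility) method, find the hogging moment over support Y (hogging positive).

Take M_Y as the redundant. Released structure: two simple spans XY and YZ with a hinge at Y.
Rotations at Y on the released spans (each span's end-slope, ×1/EI):
  span XY: triangular load, peak 29: w₀L³/(45EI) = 221/EI
  span XY: point load 158 at a = 3.5: Pab(L + a)/(6LEI) = 483.9/EI
  span YZ: point load 85.2 at a = 4.8: Pab(L + b)/(6LEI) = 305.4/EI
  span YZ: triangular load, peak 21.6: w₀L³/(45EI) = 245.8/EI
  relative rotation θ_0 = (704.9 + 551.1)/EI = 1256/EI
A unit hogging moment at Y produces rotation L₁/(3EI) + L₂/(3EI) = 5/EI.
Slope continuity at Y: θ_0 = M_Y·5/EI, so M_Y = 1256/5 = 251.2 kN·m (hogging).

M_Y = 251.2 kN·m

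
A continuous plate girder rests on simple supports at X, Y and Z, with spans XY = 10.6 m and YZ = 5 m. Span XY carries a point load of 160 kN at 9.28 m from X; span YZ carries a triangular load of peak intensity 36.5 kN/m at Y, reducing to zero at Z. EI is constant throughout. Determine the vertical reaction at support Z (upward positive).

Take M_Y as the redundant. Released structure: two simple spans XY and YZ with a hinge at Y.
Rotations at Y on the released spans (each span's end-slope, ×1/EI):
  span XY: point load 160 at a = 9.28: Pab(L + a)/(6LEI) = 612.6/EI
  span YZ: triangular load, peak 36.5: w₀L³/(45EI) = 101.4/EI
  relative rotation θ_0 = (612.6 + 101.4)/EI = 714/EI
A unit hogging moment at Y produces rotation L₁/(3EI) + L₂/(3EI) = 5.2/EI.
Compatibility: M_Y·(L₁+L₂)/(3EI) = θ_0, giving M_Y = 137.3 kN·m (hogging).
Span YZ, ΣM about Z: R_Y^{YZ}·5 = 304.2 + 137.3, so R_Y^{YZ} = 88.3 kN and R_Z = 91.25 − 88.3 = 2.954 kN.

R_Z = 2.954 kN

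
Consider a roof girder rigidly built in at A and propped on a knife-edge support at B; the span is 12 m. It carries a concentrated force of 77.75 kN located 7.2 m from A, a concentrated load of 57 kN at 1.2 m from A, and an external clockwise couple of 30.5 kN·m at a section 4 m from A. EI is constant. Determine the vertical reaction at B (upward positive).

R_B = 36.53 kN

Remove the prop at B; the released (primary) structure is a cantilever built in at A.
Deflection at B on the released cantilever, summing each load's contribution:
  point load 77.75 at a = 7.2: Pa²(3L − a)/(6EI) = 19347/EI
  point load 57 at a = 1.2: Pa²(3L − a)/(6EI) = 476.1/EI
  clockwise couple 30.5 at a = 4: M₀a(2L − a)/(2EI) = 1220/EI
  δ_0 = 21043/EI
Tip deflection under a unit load at B: L³/(3EI) = 576/EI.
Compatibility at B: δ_0 − R_B·δ_{BB} = 0, so R_B = 21043/576 = 36.53 kN.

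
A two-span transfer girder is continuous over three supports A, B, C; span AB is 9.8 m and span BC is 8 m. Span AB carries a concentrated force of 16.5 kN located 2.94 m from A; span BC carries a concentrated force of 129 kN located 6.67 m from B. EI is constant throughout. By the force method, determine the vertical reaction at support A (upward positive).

R_A = 6.485 kN

Release continuity at B by inserting a hinge; the redundant is the internal moment M_B. The primary structure is two simply-supported spans AB and BC.
Discontinuity in slope at B on the released structure — sum the simple-span end rotations:
  span AB: point load 16.5 at a = 2.94: Pab(L + a)/(6LEI) = 72.1/EI
  span BC: point load 129 at a = 6.67: Pab(L + b)/(6LEI) = 222.4/EI
  relative rotation θ_0 = (72.1 + 222.4)/EI = 294.5/EI
A unit hogging moment at B produces rotation L₁/(3EI) + L₂/(3EI) = 5.933/EI.
Slope continuity at B: θ_0 = M_B·5.933/EI, so M_B = 294.5/5.933 = 49.64 kN·m (hogging).
Span AB, ΣM about A with M_B applied at B: R_B^{AB}·9.8 = 48.51 + 49.64, so R_B^{AB} = 10.02 kN and R_A = 16.5 − 10.02 = 6.485 kN.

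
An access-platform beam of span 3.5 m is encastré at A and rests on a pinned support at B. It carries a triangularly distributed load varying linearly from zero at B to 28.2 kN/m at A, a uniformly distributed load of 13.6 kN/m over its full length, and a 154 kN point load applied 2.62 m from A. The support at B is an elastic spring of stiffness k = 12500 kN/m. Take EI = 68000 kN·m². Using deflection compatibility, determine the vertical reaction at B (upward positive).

Release the roller at B. Primary structure: cantilever fixed at A.
Primary-structure tip deflection at B by superposition:
  triangular load, peak 28.2 at the fixed end: w₀L⁴/(30EI) = 141.1/EI
  UDL 13.6: wL⁴/(8EI) = 255.1/EI
  point load 154 at a = 2.62: Pa²(3L − a)/(6EI) = 1388/EI
  δ_0 = 1785/EI
Tip deflection under a unit load at B: L³/(3EI) = 14.29/EI.
With EI = 68000 kN·m²: δ_0 = 0.026243 m and δ_{BB} = 0.00021 m/kN.
Compatibility — the spring shortens by R_B/k under the reaction it provides: δ_0 − R_B·δ_{BB} = R_B/k. With 1/k = 0.00008 m/kN, R_B = δ_0 / (δ_{BB} + 1/k) = 0.026243 / (0.00021 + 0.00008) = 90.44 kN.

R_B = 90.44 kN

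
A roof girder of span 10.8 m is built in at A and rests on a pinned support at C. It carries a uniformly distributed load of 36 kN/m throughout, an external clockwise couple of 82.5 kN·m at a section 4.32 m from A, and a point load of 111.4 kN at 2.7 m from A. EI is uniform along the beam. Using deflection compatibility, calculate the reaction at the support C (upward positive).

R_C = 162.7 kN

Take the reaction at C as the redundant and release it; the primary structure is a cantilever fixed at A.
Free-end deflection of the primary structure under the applied loading (downward +):
  UDL 36: wL⁴/(8EI) = 61222/EI
  clockwise couple 82.5 at a = 4.32: M₀a(2L − a)/(2EI) = 3079/EI
  point load 111.4 at a = 2.7: Pa²(3L − a)/(6EI) = 4020/EI
  δ_0 = 68321/EI
Flexibility coefficient — unit upward force at C: δ_{CC} = L³/(3EI) = 419.9/EI.
Compatibility at C: δ_0 − R_C·δ_{CC} = 0, so R_C = 68321/419.9 = 162.7 kN.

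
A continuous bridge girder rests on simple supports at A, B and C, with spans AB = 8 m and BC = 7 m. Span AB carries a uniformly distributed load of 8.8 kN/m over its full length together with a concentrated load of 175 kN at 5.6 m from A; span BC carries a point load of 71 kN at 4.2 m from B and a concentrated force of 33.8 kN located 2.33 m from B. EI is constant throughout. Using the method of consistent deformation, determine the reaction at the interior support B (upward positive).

Release continuity at B by inserting a hinge; the redundant is the internal moment M_B. The primary structure is two simply-supported spans AB and BC.
Rotations at B on the released spans (each span's end-slope, ×1/EI):
  span AB: UDL 8.8: wL³/(24EI) = 187.7/EI
  span AB: point load 175 at a = 5.6: Pab(L + a)/(6LEI) = 666.4/EI
  span BC: point load 71 at a = 4.2: Pab(L + b)/(6LEI) = 194.8/EI
  span BC: point load 33.8 at a = 2.33: Pab(L + b)/(6LEI) = 102.2/EI
  relative rotation θ_0 = (854.1 + 297)/EI = 1151/EI
A unit hogging moment at B produces rotation L₁/(3EI) + L₂/(3EI) = 5/EI.
Slope continuity at B: θ_0 = M_B·5/EI, so M_B = 1151/5 = 230.2 kN·m (hogging).
Span AB, ΣM about A with M_B applied at B: R_B^{AB}·8 = 1262 + 230.2, so R_B^{AB} = 186.5 kN and R_A = 245.4 − 186.5 = 58.92 kN.
Span BC, ΣM about C: R_B^{BC}·7 = 356.6 + 230.2, so R_B^{BC} = 83.84 kN and R_C = 104.8 − 83.84 = 20.96 kN.
R_B = 186.5 + 83.84 = 270.3 kN.

R_B = 270.3 kN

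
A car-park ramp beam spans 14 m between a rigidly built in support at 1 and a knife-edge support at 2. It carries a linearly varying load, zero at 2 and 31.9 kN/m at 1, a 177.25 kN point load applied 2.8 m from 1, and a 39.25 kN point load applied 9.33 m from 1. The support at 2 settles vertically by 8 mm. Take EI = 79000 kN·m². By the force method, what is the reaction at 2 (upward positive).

Release the roller at 2. Primary structure: cantilever fixed at 1.
Primary-structure tip deflection at 2 by superposition:
  triangular load, peak 31.9 at the fixed end: w₀L⁴/(30EI) = 40849/EI
  point load 177.25 at a = 2.8: Pa²(3L − a)/(6EI) = 9079/EI
  point load 39.25 at a = 9.33: Pa²(3L − a)/(6EI) = 18604/EI
  δ_0 = 68532/EI
Flexibility coefficient — unit upward force at 2: δ_{22} = L³/(3EI) = 914.7/EI.
With EI = 79000 kN·m²: δ_0 = 0.86749 m and δ_{22} = 0.011578 m/kN.
Compatibility — the beam at 2 must follow the support down by 0.008 m: δ_0 − R_2·δ_{22} = 0.008, so R_2 = (0.86749 − 0.008)/0.011578 = 74.23 kN.

R_2 = 74.23 kN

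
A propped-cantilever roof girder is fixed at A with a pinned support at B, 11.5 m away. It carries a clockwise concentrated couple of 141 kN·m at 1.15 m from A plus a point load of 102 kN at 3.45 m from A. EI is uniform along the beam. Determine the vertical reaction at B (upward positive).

R_B = 15.89 kN

Choose R_B as the redundant. The primary structure is the cantilever fixed at A.
Primary-structure tip deflection at B by superposition:
  clockwise couple 141 at a = 1.15: M₀a(2L − a)/(2EI) = 1771/EI
  point load 102 at a = 3.45: Pa²(3L − a)/(6EI) = 6283/EI
  δ_0 = 8054/EI
Flexibility coefficient — unit upward force at B: δ_{BB} = L³/(3EI) = 507/EI.
Compatibility at B: δ_0 − R_B·δ_{BB} = 0, so R_B = 8054/507 = 15.89 kN.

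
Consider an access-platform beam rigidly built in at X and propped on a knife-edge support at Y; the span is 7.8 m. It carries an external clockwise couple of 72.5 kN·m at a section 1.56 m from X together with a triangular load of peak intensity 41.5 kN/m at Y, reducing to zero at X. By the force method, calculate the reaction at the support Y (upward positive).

R_Y = 94.04 kN

Choose R_Y as the redundant. The primary structure is the cantilever fixed at X.
Primary-structure tip deflection at Y by superposition:
  clockwise couple 72.5 at a = 1.56: M₀a(2L − a)/(2EI) = 794/EI
  triangular load, peak 41.5 at the free end: 11w₀L⁴/(120EI) = 14081/EI
  δ_0 = 14875/EI
Flexibility coefficient — unit upward force at Y: δ_{YY} = L³/(3EI) = 158.2/EI.
Compatibility at Y: δ_0 − R_Y·δ_{YY} = 0, so R_Y = 14875/158.2 = 94.04 kN.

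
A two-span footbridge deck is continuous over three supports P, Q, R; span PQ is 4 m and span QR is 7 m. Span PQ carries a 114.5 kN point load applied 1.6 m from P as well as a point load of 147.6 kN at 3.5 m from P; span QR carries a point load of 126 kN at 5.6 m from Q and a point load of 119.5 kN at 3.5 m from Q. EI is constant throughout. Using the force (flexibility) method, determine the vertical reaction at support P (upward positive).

Take M_Q as the redundant. Released structure: two simple spans PQ and QR with a hinge at Q.
Discontinuity in slope at Q on the released structure — sum the simple-span end rotations:
  span PQ: point load 114.5 at a = 1.6: Pab(L + a)/(6LEI) = 102.6/EI
  span PQ: point load 147.6 at a = 3.5: Pab(L + a)/(6LEI) = 80.72/EI
  span QR: point load 126 at a = 5.6: Pab(L + b)/(6LEI) = 197.6/EI
  span QR: point load 119.5 at a = 3.5: Pab(L + b)/(6LEI) = 366/EI
  relative rotation θ_0 = (183.3 + 563.5)/EI = 746.8/EI
A unit hogging moment at Q produces rotation L₁/(3EI) + L₂/(3EI) = 3.667/EI.
Compatibility: M_Q·(L₁+L₂)/(3EI) = θ_0, giving M_Q = 203.7 kN·m (hogging).
Span PQ, ΣM about P with M_Q applied at Q: R_Q^{PQ}·4 = 699.8 + 203.7, so R_Q^{PQ} = 225.9 kN and R_P = 262.1 − 225.9 = 36.23 kN.

R_P = 36.23 kN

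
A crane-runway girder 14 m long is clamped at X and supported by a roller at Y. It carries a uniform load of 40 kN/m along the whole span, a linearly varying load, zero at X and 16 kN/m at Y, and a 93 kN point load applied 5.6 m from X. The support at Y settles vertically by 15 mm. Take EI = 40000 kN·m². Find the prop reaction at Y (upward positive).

R_Y = 290.3 kN

Release the roller at Y. Primary structure: cantilever fixed at X.
Free-end deflection of the primary structure under the applied loading (downward +):
  UDL 40: wL⁴/(8EI) = 192080/EI
  triangular load, peak 16 at the free end: 11w₀L⁴/(120EI) = 56343/EI
  point load 93 at a = 5.6: Pa²(3L − a)/(6EI) = 17693/EI
  δ_0 = 266117/EI
Tip deflection under a unit load at Y: L³/(3EI) = 914.7/EI.
With EI = 40000 kN·m²: δ_0 = 6.6529 m and δ_{YY} = 0.022867 m/kN.
Compatibility — the beam at Y must follow the support down by 0.015 m: δ_0 − R_Y·δ_{YY} = 0.015, so R_Y = (6.6529 − 0.015)/0.022867 = 290.3 kN.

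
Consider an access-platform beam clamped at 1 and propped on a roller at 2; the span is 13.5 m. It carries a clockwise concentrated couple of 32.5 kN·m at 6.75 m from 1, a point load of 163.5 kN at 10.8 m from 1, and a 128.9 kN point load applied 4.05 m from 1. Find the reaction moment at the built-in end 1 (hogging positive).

M_1 = 518.5 kN·m

Remove the prop at 2; the released (primary) structure is a cantilever built in at 1.
Primary-structure tip deflection at 2 by superposition:
  clockwise couple 32.5 at a = 6.75: M₀a(2L − a)/(2EI) = 2221/EI
  point load 163.5 at a = 10.8: Pa²(3L − a)/(6EI) = 94400/EI
  point load 128.9 at a = 4.05: Pa²(3L − a)/(6EI) = 12844/EI
  δ_0 = 109465/EI
Tip deflection under a unit load at 2: L³/(3EI) = 820.1/EI.
Compatibility at 2: δ_0 − R_2·δ_{22} = 0, so R_2 = 109465/820.1 = 133.5 kN.
Moment equilibrium about 1: M_1 = Σ(load moments about 1) − R_2·L = 2320 − 133.5×13.5 = 518.5 kN·m.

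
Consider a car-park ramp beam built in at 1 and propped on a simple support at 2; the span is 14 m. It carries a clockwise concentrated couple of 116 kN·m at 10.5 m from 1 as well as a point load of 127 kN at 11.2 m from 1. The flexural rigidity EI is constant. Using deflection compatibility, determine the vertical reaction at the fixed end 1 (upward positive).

R_1 = 25.94 kN

Take the reaction at 2 as the redundant and release it; the primary structure is a cantilever fixed at 1.
Primary-structure tip deflection at 2 by superposition:
  clockwise couple 116 at a = 10.5: M₀a(2L − a)/(2EI) = 10658/EI
  point load 127 at a = 11.2: Pa²(3L − a)/(6EI) = 81779/EI
  δ_0 = 92436/EI
Flexibility coefficient — unit upward force at 2: δ_{22} = L³/(3EI) = 914.7/EI.
Compatibility at 2: δ_0 − R_2·δ_{22} = 0, so R_2 = 92436/914.7 = 101.1 kN.
Vertical equilibrium: R_1 = ΣP − R_2 = 127 − 101.1 = 25.94 kN.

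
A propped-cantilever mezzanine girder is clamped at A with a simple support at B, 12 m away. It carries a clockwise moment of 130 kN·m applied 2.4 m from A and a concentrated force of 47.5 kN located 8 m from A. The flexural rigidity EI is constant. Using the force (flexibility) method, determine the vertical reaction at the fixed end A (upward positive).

Choose R_B as the redundant. The primary structure is the cantilever fixed at A.
Free-end deflection of the primary structure under the applied loading (downward +):
  clockwise couple 130 at a = 2.4: M₀a(2L − a)/(2EI) = 3370/EI
  point load 47.5 at a = 8: Pa²(3L − a)/(6EI) = 14187/EI
  δ_0 = 17556/EI
Flexibility coefficient — unit upward force at B: δ_{BB} = L³/(3EI) = 576/EI.
Compatibility at B: δ_0 − R_B·δ_{BB} = 0, so R_B = 17556/576 = 30.48 kN.
Vertical equilibrium: R_A = ΣP − R_B = 47.5 − 30.48 = 17.02 kN.

R_A = 17.02 kN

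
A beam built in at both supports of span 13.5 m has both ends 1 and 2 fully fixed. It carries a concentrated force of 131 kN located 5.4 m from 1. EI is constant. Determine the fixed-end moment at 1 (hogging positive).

Release both end moments; the primary structure is a simply-supported span 12 with redundants M_1 and M_2.
On the primary (simply-supported) span, the end slopes from the loading are:
  at 1: point load 131 at a = 5.4: Pab(L + b)/(6LEI) = 1528/EI
  at 2: point load 131 at a = 5.4: Pab(L + a)/(6LEI) = 1337/EI
  θ_10 = 1528/EI,  θ_20 = 1337/EI
Flexibility coefficients: a unit moment at one end gives L/(3EI) there and L/(6EI) at the far end, so f₁₁ = f₂₂ = 4.5/EI and f₁₂ = f₂₁ = 2.25/EI.
Compatibility — zero rotation at each built-in end:
  4.5 M_1 + 2.25 M_2 = 1528
  2.25 M_1 + 4.5 M_2 = 1337
Solving the pair gives M_1 = 254.7 kN·m and M_2 = 169.8 kN·m (hogging).

M_1 = 254.7 kN·m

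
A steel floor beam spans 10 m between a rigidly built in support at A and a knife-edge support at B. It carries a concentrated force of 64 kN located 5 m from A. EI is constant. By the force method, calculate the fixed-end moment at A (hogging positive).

M_A = 120 kN·m

Choose R_B as the redundant. The primary structure is the cantilever fixed at A.
Deflection at B on the released cantilever, summing each load's contribution:
  point load 64 at a = 5: Pa²(3L − a)/(6EI) = 6667/EI
Tip deflection under a unit load at B: L³/(3EI) = 333.3/EI.
The prop prevents deflection at B: R_B = δ_0/δ_{BB} = 6667/333.3 = 20 kN.
Moment equilibrium about A: M_A = Σ(load moments about A) − R_B·L = 320 − 20×10 = 120 kN·m.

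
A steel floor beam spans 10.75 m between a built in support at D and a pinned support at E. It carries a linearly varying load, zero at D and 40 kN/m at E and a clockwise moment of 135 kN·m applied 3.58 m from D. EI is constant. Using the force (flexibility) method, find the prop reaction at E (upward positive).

R_E = 128.7 kN

Release the roller at E. Primary structure: cantilever fixed at D.
Primary-structure tip deflection at E by superposition:
  triangular load, peak 40 at the free end: 11w₀L⁴/(120EI) = 48967/EI
  clockwise couple 135 at a = 3.58: M₀a(2L − a)/(2EI) = 4330/EI
  δ_0 = 53298/EI
Tip deflection under a unit load at E: L³/(3EI) = 414.1/EI.
The prop prevents deflection at E: R_E = δ_0/δ_{EE} = 53298/414.1 = 128.7 kN.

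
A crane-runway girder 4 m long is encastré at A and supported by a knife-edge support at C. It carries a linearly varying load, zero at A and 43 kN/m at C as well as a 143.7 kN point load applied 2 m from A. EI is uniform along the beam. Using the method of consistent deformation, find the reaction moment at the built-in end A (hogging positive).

M_A = 147.9 kN·m

Take the reaction at C as the redundant and release it; the primary structure is a cantilever fixed at A.
Free-end deflection of the primary structure under the applied loading (downward +):
  triangular load, peak 43 at the free end: 11w₀L⁴/(120EI) = 1009/EI
  point load 143.7 at a = 2: Pa²(3L − a)/(6EI) = 958/EI
  δ_0 = 1967/EI
Flexibility coefficient — unit upward force at C: δ_{CC} = L³/(3EI) = 21.33/EI.
The prop prevents deflection at C: R_C = δ_0/δ_{CC} = 1967/21.33 = 92.21 kN.
Moment equilibrium about A: M_A = Σ(load moments about A) − R_C·L = 516.7 − 92.21×4 = 147.9 kN·m.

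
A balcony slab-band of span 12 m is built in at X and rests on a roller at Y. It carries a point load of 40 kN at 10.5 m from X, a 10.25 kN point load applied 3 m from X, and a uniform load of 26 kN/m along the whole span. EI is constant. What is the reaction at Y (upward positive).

Remove the prop at Y; the released (primary) structure is a cantilever built in at X.
Primary-structure tip deflection at Y by superposition:
  point load 40 at a = 10.5: Pa²(3L − a)/(6EI) = 18742/EI
  point load 10.25 at a = 3: Pa²(3L − a)/(6EI) = 507.4/EI
  UDL 26: wL⁴/(8EI) = 67392/EI
  δ_0 = 86642/EI
Flexibility coefficient — unit upward force at Y: δ_{YY} = L³/(3EI) = 576/EI.
The prop prevents deflection at Y: R_Y = δ_0/δ_{YY} = 86642/576 = 150.4 kN.

R_Y = 150.4 kN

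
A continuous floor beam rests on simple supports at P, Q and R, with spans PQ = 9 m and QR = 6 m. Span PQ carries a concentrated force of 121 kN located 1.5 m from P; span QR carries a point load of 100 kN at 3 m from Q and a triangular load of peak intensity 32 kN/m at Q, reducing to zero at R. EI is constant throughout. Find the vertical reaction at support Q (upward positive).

R_Q = 169.9 kN

Insert a hinge at Q; M_Q is the redundant, and each span becomes simply supported.
Discontinuity in slope at Q on the released structure — sum the simple-span end rotations:
  span PQ: point load 121 at a = 1.5: Pab(L + a)/(6LEI) = 264.7/EI
  span QR: point load 100 at a = 3: Pab(L + b)/(6LEI) = 225/EI
  span QR: triangular load, peak 32: w₀L³/(45EI) = 153.6/EI
  relative rotation θ_0 = (264.7 + 378.6)/EI = 643.3/EI
A unit hogging moment at Q produces rotation L₁/(3EI) + L₂/(3EI) = 5/EI.
Slope continuity at Q: θ_0 = M_Q·5/EI, so M_Q = 643.3/5 = 128.7 kN·m (hogging).
Span PQ, ΣM about P with M_Q applied at Q: R_Q^{PQ}·9 = 181.5 + 128.7, so R_Q^{PQ} = 34.46 kN and R_P = 121 − 34.46 = 86.54 kN.
Span QR, ΣM about R: R_Q^{QR}·6 = 684 + 128.7, so R_Q^{QR} = 135.4 kN and R_R = 196 − 135.4 = 60.56 kN.
R_Q = 34.46 + 135.4 = 169.9 kN.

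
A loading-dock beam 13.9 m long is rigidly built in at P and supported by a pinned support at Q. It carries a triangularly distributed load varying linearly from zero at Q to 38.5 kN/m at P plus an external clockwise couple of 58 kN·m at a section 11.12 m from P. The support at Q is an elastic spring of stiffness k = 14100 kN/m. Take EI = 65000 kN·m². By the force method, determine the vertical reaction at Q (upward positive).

R_Q = 59.22 kN

Release the roller at Q. Primary structure: cantilever fixed at P.
Deflection at Q on the released cantilever, summing each load's contribution:
  triangular load, peak 38.5 at the fixed end: w₀L⁴/(30EI) = 47907/EI
  clockwise couple 58 at a = 11.12: M₀a(2L − a)/(2EI) = 5379/EI
  δ_0 = 53286/EI
Tip deflection under a unit load at Q: L³/(3EI) = 895.2/EI.
With EI = 65000 kN·m²: δ_0 = 0.81978 m and δ_{QQ} = 0.013772 m/kN.
Compatibility — the spring shortens by R_Q/k under the reaction it provides: δ_0 − R_Q·δ_{QQ} = R_Q/k. With 1/k = 0.000071 m/kN, R_Q = δ_0 / (δ_{QQ} + 1/k) = 0.81978 / (0.013772 + 0.000071) = 59.22 kN.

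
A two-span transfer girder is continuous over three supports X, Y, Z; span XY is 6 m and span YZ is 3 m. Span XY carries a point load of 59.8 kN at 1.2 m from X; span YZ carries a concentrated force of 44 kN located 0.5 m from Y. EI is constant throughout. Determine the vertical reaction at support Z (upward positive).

R_Z = -2.188 kN

Take M_Y as the redundant. Released structure: two simple spans XY and YZ with a hinge at Y.
Discontinuity in slope at Y on the released structure — sum the simple-span end rotations:
  span XY: point load 59.8 at a = 1.2: Pab(L + a)/(6LEI) = 68.89/EI
  span YZ: point load 44 at a = 0.5: Pab(L + b)/(6LEI) = 16.81/EI
  relative rotation θ_0 = (68.89 + 16.81)/EI = 85.7/EI
A unit hogging moment at Y produces rotation L₁/(3EI) + L₂/(3EI) = 3/EI.
Compatibility: M_Y·(L₁+L₂)/(3EI) = θ_0, giving M_Y = 28.57 kN·m (hogging).
Span YZ, ΣM about Z: R_Y^{YZ}·3 = 110 + 28.57, so R_Y^{YZ} = 46.19 kN and R_Z = 44 − 46.19 = -2.188 kN.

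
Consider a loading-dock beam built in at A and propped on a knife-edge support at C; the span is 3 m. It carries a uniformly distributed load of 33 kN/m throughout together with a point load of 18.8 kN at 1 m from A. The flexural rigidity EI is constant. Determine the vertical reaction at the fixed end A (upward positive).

Take the reaction at C as the redundant and release it; the primary structure is a cantilever fixed at A.
Deflection at C on the released cantilever, summing each load's contribution:
  UDL 33: wL⁴/(8EI) = 334.1/EI
  point load 18.8 at a = 1: Pa²(3L − a)/(6EI) = 25.07/EI
  δ_0 = 359.2/EI
Tip deflection under a unit load at C: L³/(3EI) = 9/EI.
The prop prevents deflection at C: R_C = δ_0/δ_{CC} = 359.2/9 = 39.91 kN.
Vertical equilibrium: R_A = ΣP − R_C = 117.8 − 39.91 = 77.89 kN.

R_A = 77.89 kN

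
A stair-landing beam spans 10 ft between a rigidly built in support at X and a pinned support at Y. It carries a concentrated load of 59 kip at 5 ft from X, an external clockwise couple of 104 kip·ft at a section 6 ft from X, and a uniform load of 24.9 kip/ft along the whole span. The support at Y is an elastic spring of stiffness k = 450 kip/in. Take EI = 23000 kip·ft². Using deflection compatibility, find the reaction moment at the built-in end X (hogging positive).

M_X = 410.6 kip·ft

Release the roller at Y. Primary structure: cantilever fixed at X.
Downward deflection at the released point Y due to the loads:
  point load 59 at a = 5: Pa²(3L − a)/(6EI) = 6146/EI
  clockwise couple 104 at a = 6: M₀a(2L − a)/(2EI) = 4368/EI
  UDL 24.9: wL⁴/(8EI) = 31125/EI
  δ_0 = 41639/EI
Flexibility coefficient — unit upward force at Y: δ_{YY} = L³/(3EI) = 333.3/EI.
With EI = 23000 kip·ft²: δ_0 = 1.8104 ft and δ_{YY} = 0.014493 ft/kip.
Compatibility — the spring shortens by R_Y/k under the reaction it provides: δ_0 − R_Y·δ_{YY} = R_Y/k. With 1/k = 1/(450×12) ft/kip = 0.000185 ft/kip, R_Y = δ_0 / (δ_{YY} + 1/k) = 1.8104 / (0.014493 + 0.000185) = 123.3 kip.
Moment equilibrium about X: M_X = Σ(load moments about X) − R_Y·L = 1644 − 123.3×10 = 410.6 kip·ft.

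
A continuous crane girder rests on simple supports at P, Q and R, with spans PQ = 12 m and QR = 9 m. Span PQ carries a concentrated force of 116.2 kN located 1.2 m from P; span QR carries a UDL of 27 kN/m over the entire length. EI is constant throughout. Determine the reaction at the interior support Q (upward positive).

Release continuity at Q by inserting a hinge; the redundant is the internal moment M_Q. The primary structure is two simply-supported spans PQ and QR.
Discontinuity in slope at Q on the released structure — sum the simple-span end rotations:
  span PQ: point load 116.2 at a = 1.2: Pab(L + a)/(6LEI) = 276.1/EI
  span QR: UDL 27: wL³/(24EI) = 820.1/EI
  relative rotation θ_0 = (276.1 + 820.1)/EI = 1096/EI
A unit hogging moment at Q produces rotation L₁/(3EI) + L₂/(3EI) = 7/EI.
Compatibility: M_Q·(L₁+L₂)/(3EI) = θ_0, giving M_Q = 156.6 kN·m (hogging).
Span PQ, ΣM about P with M_Q applied at Q: R_Q^{PQ}·12 = 139.4 + 156.6, so R_Q^{PQ} = 24.67 kN and R_P = 116.2 − 24.67 = 91.53 kN.
Span QR, ΣM about R: R_Q^{QR}·9 = 1094 + 156.6, so R_Q^{QR} = 138.9 kN and R_R = 243 − 138.9 = 104.1 kN.
R_Q = 24.67 + 138.9 = 163.6 kN.

R_Q = 163.6 kN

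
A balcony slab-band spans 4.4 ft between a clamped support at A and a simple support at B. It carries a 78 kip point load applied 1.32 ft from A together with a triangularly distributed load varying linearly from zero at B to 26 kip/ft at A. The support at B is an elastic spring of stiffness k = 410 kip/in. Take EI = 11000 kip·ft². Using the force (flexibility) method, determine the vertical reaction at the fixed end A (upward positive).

R_A = 115.8 kip

Release the roller at B. Primary structure: cantilever fixed at A.
Primary-structure tip deflection at B by superposition:
  point load 78 at a = 1.32: Pa²(3L − a)/(6EI) = 269.1/EI
  triangular load, peak 26 at the fixed end: w₀L⁴/(30EI) = 324.8/EI
  δ_0 = 593.9/EI
Flexibility coefficient — unit upward force at B: δ_{BB} = L³/(3EI) = 28.39/EI.
With EI = 11000 kip·ft²: δ_0 = 0.053994 ft and δ_{BB} = 0.002581 ft/kip.
Compatibility — the spring shortens by R_B/k under the reaction it provides: δ_0 − R_B·δ_{BB} = R_B/k. With 1/k = 1/(410×12) ft/kip = 0.000203 ft/kip, R_B = δ_0 / (δ_{BB} + 1/k) = 0.053994 / (0.002581 + 0.000203) = 19.39 kip.
Vertical equilibrium: R_A = ΣP − R_B = 135.2 − 19.39 = 115.8 kip.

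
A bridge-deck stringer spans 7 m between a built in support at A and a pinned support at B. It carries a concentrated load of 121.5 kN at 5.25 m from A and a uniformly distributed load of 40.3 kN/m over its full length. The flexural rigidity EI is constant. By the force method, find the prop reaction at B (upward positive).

Choose R_B as the redundant. The primary structure is the cantilever fixed at A.
Primary-structure tip deflection at B by superposition:
  point load 121.5 at a = 5.25: Pa²(3L − a)/(6EI) = 8791/EI
  UDL 40.3: wL⁴/(8EI) = 12095/EI
  δ_0 = 20886/EI
Flexibility coefficient — unit upward force at B: δ_{BB} = L³/(3EI) = 114.3/EI.
Compatibility at B: δ_0 − R_B·δ_{BB} = 0, so R_B = 20886/114.3 = 182.7 kN.

R_B = 182.7 kN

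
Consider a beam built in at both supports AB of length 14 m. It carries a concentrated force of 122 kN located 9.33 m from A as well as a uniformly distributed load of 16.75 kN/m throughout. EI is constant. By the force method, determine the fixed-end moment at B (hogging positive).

M_B = 526.6 kN·m

Take the two fixed-end moments M_A, M_B as redundants; the released structure is the simple span AB.
On the primary (simply-supported) span, the end slopes from the loading are:
  at A: point load 122 at a = 9.33: Pab(L + b)/(6LEI) = 1181/EI
  at B: point load 122 at a = 9.33: Pab(L + a)/(6LEI) = 1476/EI
  at A: UDL 16.75: wL³/(24EI) = 1915/EI
  at B: UDL 16.75: wL³/(24EI) = 1915/EI
  θ_A0 = 3097/EI,  θ_B0 = 3391/EI
Flexibility coefficients: a unit moment at one end gives L/(3EI) there and L/(6EI) at the far end, so f₁₁ = f₂₂ = 4.667/EI and f₁₂ = f₂₁ = 2.333/EI.
Compatibility — zero rotation at each built-in end:
  4.667 M_A + 2.333 M_B = 3097
  2.333 M_A + 4.667 M_B = 3391
Solving the pair gives M_A = 400.2 kN·m and M_B = 526.6 kN·m (hogging).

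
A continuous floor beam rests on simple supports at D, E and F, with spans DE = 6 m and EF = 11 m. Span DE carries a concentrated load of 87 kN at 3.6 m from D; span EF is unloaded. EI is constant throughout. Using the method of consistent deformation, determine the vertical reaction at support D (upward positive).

R_D = 28.9 kN

Release continuity at E by inserting a hinge; the redundant is the internal moment M_E. The primary structure is two simply-supported spans DE and EF.
Discontinuity in slope at E on the released structure — sum the simple-span end rotations:
  span DE: point load 87 at a = 3.6: Pab(L + a)/(6LEI) = 200.4/EI
  relative rotation θ_0 = (200.4 + 0)/EI = 200.4/EI
A unit hogging moment at E produces rotation L₁/(3EI) + L₂/(3EI) = 5.667/EI.
Compatibility: M_E·(L₁+L₂)/(3EI) = θ_0, giving M_E = 35.37 kN·m (hogging).
Span DE, ΣM about D with M_E applied at E: R_E^{DE}·6 = 313.2 + 35.37, so R_E^{DE} = 58.1 kN and R_D = 87 − 58.1 = 28.9 kN.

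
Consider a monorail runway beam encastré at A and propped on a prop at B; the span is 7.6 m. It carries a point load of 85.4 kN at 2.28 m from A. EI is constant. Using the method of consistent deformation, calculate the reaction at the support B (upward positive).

Take the reaction at B as the redundant and release it; the primary structure is a cantilever fixed at A.
Deflection at B on the released cantilever, summing each load's contribution:
  point load 85.4 at a = 2.28: Pa²(3L − a)/(6EI) = 1518/EI
Flexibility coefficient — unit upward force at B: δ_{BB} = L³/(3EI) = 146.3/EI.
The prop prevents deflection at B: R_B = δ_0/δ_{BB} = 1518/146.3 = 10.38 kN.

R_B = 10.38 kN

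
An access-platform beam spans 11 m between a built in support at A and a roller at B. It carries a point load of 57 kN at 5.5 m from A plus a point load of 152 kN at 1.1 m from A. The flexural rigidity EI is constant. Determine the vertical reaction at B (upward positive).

Remove the prop at B; the released (primary) structure is a cantilever built in at A.
Deflection at B on the released cantilever, summing each load's contribution:
  point load 57 at a = 5.5: Pa²(3L − a)/(6EI) = 7903/EI
  point load 152 at a = 1.1: Pa²(3L − a)/(6EI) = 977.8/EI
  δ_0 = 8881/EI
Tip deflection under a unit load at B: L³/(3EI) = 443.7/EI.
The prop prevents deflection at B: R_B = δ_0/δ_{BB} = 8881/443.7 = 20.02 kN.

R_B = 20.02 kN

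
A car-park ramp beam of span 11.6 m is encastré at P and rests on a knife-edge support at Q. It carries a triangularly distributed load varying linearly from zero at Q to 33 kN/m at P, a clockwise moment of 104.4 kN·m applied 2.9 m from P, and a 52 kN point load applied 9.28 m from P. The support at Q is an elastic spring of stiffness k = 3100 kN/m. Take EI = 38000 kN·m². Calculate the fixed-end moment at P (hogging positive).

Remove the prop at Q; the released (primary) structure is a cantilever built in at P.
Downward deflection at the released point Q due to the loads:
  triangular load, peak 33 at the fixed end: w₀L⁴/(30EI) = 19917/EI
  clockwise couple 104.4 at a = 2.9: M₀a(2L − a)/(2EI) = 3073/EI
  point load 52 at a = 9.28: Pa²(3L − a)/(6EI) = 19047/EI
  δ_0 = 42037/EI
Flexibility coefficient — unit upward force at Q: δ_{QQ} = L³/(3EI) = 520.3/EI.
With EI = 38000 kN·m²: δ_0 = 1.1062 m and δ_{QQ} = 0.013692 m/kN.
Compatibility — the spring shortens by R_Q/k under the reaction it provides: δ_0 − R_Q·δ_{QQ} = R_Q/k. With 1/k = 0.000323 m/kN, R_Q = δ_0 / (δ_{QQ} + 1/k) = 1.1062 / (0.013692 + 0.000323) = 78.93 kN.
Moment equilibrium about P: M_P = Σ(load moments about P) − R_Q·L = 1327 − 78.93×11.6 = 411.4 kN·m.

M_P = 411.4 kN·m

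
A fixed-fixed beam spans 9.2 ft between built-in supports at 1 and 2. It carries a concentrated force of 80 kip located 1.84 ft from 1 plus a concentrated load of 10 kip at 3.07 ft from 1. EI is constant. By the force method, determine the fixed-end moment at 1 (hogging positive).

Take the two fixed-end moments M_1, M_2 as redundants; the released structure is the simple span 12.
On the primary (simply-supported) span, the end slopes from the loading are:
  at 1: point load 80 at a = 1.84: Pab(L + b)/(6LEI) = 325/EI
  at 2: point load 80 at a = 1.84: Pab(L + a)/(6LEI) = 216.7/EI
  at 1: point load 10 at a = 3.07: Pab(L + b)/(6LEI) = 52.26/EI
  at 2: point load 10 at a = 3.07: Pab(L + a)/(6LEI) = 41.83/EI
  θ_10 = 377.3/EI,  θ_20 = 258.5/EI
Flexibility coefficients: a unit moment at one end gives L/(3EI) there and L/(6EI) at the far end, so f₁₁ = f₂₂ = 3.067/EI and f₁₂ = f₂₁ = 1.533/EI.
Compatibility — zero rotation at each built-in end:
  3.067 M_1 + 1.533 M_2 = 377.3
  1.533 M_1 + 3.067 M_2 = 258.5
Solving the pair gives M_1 = 107.8 kip·ft and M_2 = 30.38 kip·ft (hogging).

M_1 = 107.8 kip·ft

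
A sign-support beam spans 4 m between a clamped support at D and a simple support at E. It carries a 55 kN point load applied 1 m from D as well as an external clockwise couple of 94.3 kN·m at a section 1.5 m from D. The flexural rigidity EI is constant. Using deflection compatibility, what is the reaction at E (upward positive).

Take the reaction at E as the redundant and release it; the primary structure is a cantilever fixed at D.
Primary-structure tip deflection at E by superposition:
  point load 55 at a = 1: Pa²(3L − a)/(6EI) = 100.8/EI
  clockwise couple 94.3 at a = 1.5: M₀a(2L − a)/(2EI) = 459.7/EI
  δ_0 = 560.5/EI
Tip deflection under a unit load at E: L³/(3EI) = 21.33/EI.
The prop prevents deflection at E: R_E = δ_0/δ_{EE} = 560.5/21.33 = 26.28 kN.

R_E = 26.28 kN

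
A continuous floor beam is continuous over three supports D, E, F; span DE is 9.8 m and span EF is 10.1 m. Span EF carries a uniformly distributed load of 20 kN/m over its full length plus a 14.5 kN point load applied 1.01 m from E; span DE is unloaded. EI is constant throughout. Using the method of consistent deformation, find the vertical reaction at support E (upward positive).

Release continuity at E by inserting a hinge; the redundant is the internal moment M_E. The primary structure is two simply-supported spans DE and EF.
Discontinuity in slope at E on the released structure — sum the simple-span end rotations:
  span EF: UDL 20: wL³/(24EI) = 858.6/EI
  span EF: point load 14.5 at a = 1.01: Pab(L + b)/(6LEI) = 42.16/EI
  relative rotation θ_0 = (0 + 900.7)/EI = 900.7/EI
A unit hogging moment at E produces rotation L₁/(3EI) + L₂/(3EI) = 6.633/EI.
Slope continuity at E: θ_0 = M_E·6.633/EI, so M_E = 900.7/6.633 = 135.8 kN·m (hogging).
Span DE, ΣM about D with M_E applied at E: R_E^{DE}·9.8 = 0 + 135.8, so R_E^{DE} = 13.86 kN and R_D = 0 − 13.86 = -13.86 kN.
Span EF, ΣM about F: R_E^{EF}·10.1 = 1152 + 135.8, so R_E^{EF} = 127.5 kN and R_F = 216.5 − 127.5 = 89.01 kN.
R_E = 13.86 + 127.5 = 141.4 kN.

R_E = 141.4 kN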